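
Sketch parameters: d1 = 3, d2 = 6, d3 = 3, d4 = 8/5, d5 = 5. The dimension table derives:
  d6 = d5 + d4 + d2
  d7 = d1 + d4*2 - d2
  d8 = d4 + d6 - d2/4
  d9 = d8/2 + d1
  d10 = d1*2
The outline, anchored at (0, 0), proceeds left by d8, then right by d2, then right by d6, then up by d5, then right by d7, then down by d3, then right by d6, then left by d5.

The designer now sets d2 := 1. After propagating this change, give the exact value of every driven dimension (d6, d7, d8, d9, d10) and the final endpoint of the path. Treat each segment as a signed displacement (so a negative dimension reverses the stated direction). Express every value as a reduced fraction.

d6 = 38/5
d7 = 26/5
d8 = 179/20
d9 = 299/40
d10 = 6
endpoint = (149/20, 2)

Apply edit: d2 := 1
  d6 = d5 + d4 + d2 = 38/5
  d7 = d1 + d4*2 - d2 = 26/5
  d8 = d4 + d6 - d2/4 = 179/20
  d9 = d8/2 + d1 = 299/40
  d10 = d1*2 = 6
Walk from origin (0, 0):
  seg 1: left by d8 = 179/20 → (-179/20, 0)
  seg 2: right by d2 = 1 → (-159/20, 0)
  seg 3: right by d6 = 38/5 → (-7/20, 0)
  seg 4: up by d5 = 5 → (-7/20, 5)
  seg 5: right by d7 = 26/5 → (97/20, 5)
  seg 6: down by d3 = 3 → (97/20, 2)
  seg 7: right by d6 = 38/5 → (249/20, 2)
  seg 8: left by d5 = 5 → (149/20, 2)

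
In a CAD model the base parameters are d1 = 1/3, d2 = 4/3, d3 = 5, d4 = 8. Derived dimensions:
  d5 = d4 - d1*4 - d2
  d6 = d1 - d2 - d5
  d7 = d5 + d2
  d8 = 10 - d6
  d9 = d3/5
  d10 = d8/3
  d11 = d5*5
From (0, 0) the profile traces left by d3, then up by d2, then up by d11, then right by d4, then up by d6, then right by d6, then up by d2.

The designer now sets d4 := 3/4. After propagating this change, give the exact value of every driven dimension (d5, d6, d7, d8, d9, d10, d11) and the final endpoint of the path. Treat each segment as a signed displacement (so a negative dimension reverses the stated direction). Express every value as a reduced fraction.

Apply edit: d4 := 3/4
  d5 = d4 - d1*4 - d2 = -23/12
  d6 = d1 - d2 - d5 = 11/12
  d7 = d5 + d2 = -7/12
  d8 = 10 - d6 = 109/12
  d9 = d3/5 = 1
  d10 = d8/3 = 109/36
  d11 = d5*5 = -115/12
Walk from origin (0, 0):
  seg 1: left by d3 = 5 → (-5, 0)
  seg 2: up by d2 = 4/3 → (-5, 4/3)
  seg 3: up by d11 = -115/12 → (-5, -33/4)
  seg 4: right by d4 = 3/4 → (-17/4, -33/4)
  seg 5: up by d6 = 11/12 → (-17/4, -22/3)
  seg 6: right by d6 = 11/12 → (-10/3, -22/3)
  seg 7: up by d2 = 4/3 → (-10/3, -6)

d5 = -23/12
d6 = 11/12
d7 = -7/12
d8 = 109/12
d9 = 1
d10 = 109/36
d11 = -115/12
endpoint = (-10/3, -6)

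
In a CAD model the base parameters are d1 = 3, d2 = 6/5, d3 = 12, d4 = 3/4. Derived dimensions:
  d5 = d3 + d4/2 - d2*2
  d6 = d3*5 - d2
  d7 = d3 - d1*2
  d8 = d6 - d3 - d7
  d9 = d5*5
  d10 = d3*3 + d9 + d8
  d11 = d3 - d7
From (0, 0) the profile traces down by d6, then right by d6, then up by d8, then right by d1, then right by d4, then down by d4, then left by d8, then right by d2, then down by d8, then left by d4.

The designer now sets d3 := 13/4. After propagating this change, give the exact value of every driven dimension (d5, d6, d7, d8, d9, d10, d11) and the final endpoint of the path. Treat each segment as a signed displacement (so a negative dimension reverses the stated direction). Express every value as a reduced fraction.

d5 = 49/40
d6 = 301/20
d7 = -11/4
d8 = 291/20
d9 = 49/8
d10 = 1217/40
d11 = 6
endpoint = (47/10, -79/5)

Apply edit: d3 := 13/4
  d5 = d3 + d4/2 - d2*2 = 49/40
  d6 = d3*5 - d2 = 301/20
  d7 = d3 - d1*2 = -11/4
  d8 = d6 - d3 - d7 = 291/20
  d9 = d5*5 = 49/8
  d10 = d3*3 + d9 + d8 = 1217/40
  d11 = d3 - d7 = 6
Walk from origin (0, 0):
  seg 1: down by d6 = 301/20 → (0, -301/20)
  seg 2: right by d6 = 301/20 → (301/20, -301/20)
  seg 3: up by d8 = 291/20 → (301/20, -1/2)
  seg 4: right by d1 = 3 → (361/20, -1/2)
  seg 5: right by d4 = 3/4 → (94/5, -1/2)
  seg 6: down by d4 = 3/4 → (94/5, -5/4)
  seg 7: left by d8 = 291/20 → (17/4, -5/4)
  seg 8: right by d2 = 6/5 → (109/20, -5/4)
  seg 9: down by d8 = 291/20 → (109/20, -79/5)
  seg 10: left by d4 = 3/4 → (47/10, -79/5)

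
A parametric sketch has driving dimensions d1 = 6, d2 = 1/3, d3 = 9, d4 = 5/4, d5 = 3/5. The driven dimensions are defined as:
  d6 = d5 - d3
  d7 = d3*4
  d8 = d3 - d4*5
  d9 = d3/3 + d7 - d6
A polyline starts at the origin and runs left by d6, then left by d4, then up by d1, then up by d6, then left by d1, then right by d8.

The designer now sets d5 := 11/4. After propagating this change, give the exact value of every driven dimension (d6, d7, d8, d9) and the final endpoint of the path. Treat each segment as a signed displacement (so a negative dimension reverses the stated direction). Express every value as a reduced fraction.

Apply edit: d5 := 11/4
  d6 = d5 - d3 = -25/4
  d7 = d3*4 = 36
  d8 = d3 - d4*5 = 11/4
  d9 = d3/3 + d7 - d6 = 181/4
Walk from origin (0, 0):
  seg 1: left by d6 = -25/4 → (25/4, 0)
  seg 2: left by d4 = 5/4 → (5, 0)
  seg 3: up by d1 = 6 → (5, 6)
  seg 4: up by d6 = -25/4 → (5, -1/4)
  seg 5: left by d1 = 6 → (-1, -1/4)
  seg 6: right by d8 = 11/4 → (7/4, -1/4)

d6 = -25/4
d7 = 36
d8 = 11/4
d9 = 181/4
endpoint = (7/4, -1/4)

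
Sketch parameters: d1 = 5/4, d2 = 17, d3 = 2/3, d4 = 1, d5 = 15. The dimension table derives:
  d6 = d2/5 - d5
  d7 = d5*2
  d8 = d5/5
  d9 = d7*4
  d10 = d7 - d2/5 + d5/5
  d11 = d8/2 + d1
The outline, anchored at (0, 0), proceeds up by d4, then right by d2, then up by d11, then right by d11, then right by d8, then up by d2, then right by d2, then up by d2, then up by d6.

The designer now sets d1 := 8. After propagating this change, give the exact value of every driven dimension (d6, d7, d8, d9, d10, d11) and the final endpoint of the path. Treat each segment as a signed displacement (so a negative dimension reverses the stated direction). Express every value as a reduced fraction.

d6 = -58/5
d7 = 30
d8 = 3
d9 = 120
d10 = 148/5
d11 = 19/2
endpoint = (93/2, 329/10)

Apply edit: d1 := 8
  d6 = d2/5 - d5 = -58/5
  d7 = d5*2 = 30
  d8 = d5/5 = 3
  d9 = d7*4 = 120
  d10 = d7 - d2/5 + d5/5 = 148/5
  d11 = d8/2 + d1 = 19/2
Walk from origin (0, 0):
  seg 1: up by d4 = 1 → (0, 1)
  seg 2: right by d2 = 17 → (17, 1)
  seg 3: up by d11 = 19/2 → (17, 21/2)
  seg 4: right by d11 = 19/2 → (53/2, 21/2)
  seg 5: right by d8 = 3 → (59/2, 21/2)
  seg 6: up by d2 = 17 → (59/2, 55/2)
  seg 7: right by d2 = 17 → (93/2, 55/2)
  seg 8: up by d2 = 17 → (93/2, 89/2)
  seg 9: up by d6 = -58/5 → (93/2, 329/10)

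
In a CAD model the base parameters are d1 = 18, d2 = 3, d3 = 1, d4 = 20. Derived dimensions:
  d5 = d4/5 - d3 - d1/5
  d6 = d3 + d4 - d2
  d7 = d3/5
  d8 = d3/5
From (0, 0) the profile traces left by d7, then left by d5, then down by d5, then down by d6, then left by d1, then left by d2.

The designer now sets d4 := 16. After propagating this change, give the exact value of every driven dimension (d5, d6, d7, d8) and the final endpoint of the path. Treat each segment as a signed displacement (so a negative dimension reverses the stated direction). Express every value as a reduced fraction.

Apply edit: d4 := 16
  d5 = d4/5 - d3 - d1/5 = -7/5
  d6 = d3 + d4 - d2 = 14
  d7 = d3/5 = 1/5
  d8 = d3/5 = 1/5
Walk from origin (0, 0):
  seg 1: left by d7 = 1/5 → (-1/5, 0)
  seg 2: left by d5 = -7/5 → (6/5, 0)
  seg 3: down by d5 = -7/5 → (6/5, 7/5)
  seg 4: down by d6 = 14 → (6/5, -63/5)
  seg 5: left by d1 = 18 → (-84/5, -63/5)
  seg 6: left by d2 = 3 → (-99/5, -63/5)

d5 = -7/5
d6 = 14
d7 = 1/5
d8 = 1/5
endpoint = (-99/5, -63/5)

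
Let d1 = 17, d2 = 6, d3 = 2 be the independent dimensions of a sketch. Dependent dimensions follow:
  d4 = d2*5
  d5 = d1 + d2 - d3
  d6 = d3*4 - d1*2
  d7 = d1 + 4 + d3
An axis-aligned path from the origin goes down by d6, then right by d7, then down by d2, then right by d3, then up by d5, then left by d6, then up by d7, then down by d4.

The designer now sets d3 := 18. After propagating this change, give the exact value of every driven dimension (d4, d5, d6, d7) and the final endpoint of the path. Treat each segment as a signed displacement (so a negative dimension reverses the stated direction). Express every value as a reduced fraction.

Apply edit: d3 := 18
  d4 = d2*5 = 30
  d5 = d1 + d2 - d3 = 5
  d6 = d3*4 - d1*2 = 38
  d7 = d1 + 4 + d3 = 39
Walk from origin (0, 0):
  seg 1: down by d6 = 38 → (0, -38)
  seg 2: right by d7 = 39 → (39, -38)
  seg 3: down by d2 = 6 → (39, -44)
  seg 4: right by d3 = 18 → (57, -44)
  seg 5: up by d5 = 5 → (57, -39)
  seg 6: left by d6 = 38 → (19, -39)
  seg 7: up by d7 = 39 → (19, 0)
  seg 8: down by d4 = 30 → (19, -30)

d4 = 30
d5 = 5
d6 = 38
d7 = 39
endpoint = (19, -30)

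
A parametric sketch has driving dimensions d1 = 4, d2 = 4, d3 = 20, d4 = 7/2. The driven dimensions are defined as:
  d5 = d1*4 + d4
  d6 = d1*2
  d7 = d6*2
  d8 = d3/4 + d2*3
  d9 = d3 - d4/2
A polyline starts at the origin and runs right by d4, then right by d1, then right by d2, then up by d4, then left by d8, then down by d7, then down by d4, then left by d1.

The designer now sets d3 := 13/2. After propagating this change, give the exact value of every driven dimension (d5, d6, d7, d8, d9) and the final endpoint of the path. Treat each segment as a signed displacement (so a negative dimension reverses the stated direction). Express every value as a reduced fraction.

d5 = 39/2
d6 = 8
d7 = 16
d8 = 109/8
d9 = 19/4
endpoint = (-49/8, -16)

Apply edit: d3 := 13/2
  d5 = d1*4 + d4 = 39/2
  d6 = d1*2 = 8
  d7 = d6*2 = 16
  d8 = d3/4 + d2*3 = 109/8
  d9 = d3 - d4/2 = 19/4
Walk from origin (0, 0):
  seg 1: right by d4 = 7/2 → (7/2, 0)
  seg 2: right by d1 = 4 → (15/2, 0)
  seg 3: right by d2 = 4 → (23/2, 0)
  seg 4: up by d4 = 7/2 → (23/2, 7/2)
  seg 5: left by d8 = 109/8 → (-17/8, 7/2)
  seg 6: down by d7 = 16 → (-17/8, -25/2)
  seg 7: down by d4 = 7/2 → (-17/8, -16)
  seg 8: left by d1 = 4 → (-49/8, -16)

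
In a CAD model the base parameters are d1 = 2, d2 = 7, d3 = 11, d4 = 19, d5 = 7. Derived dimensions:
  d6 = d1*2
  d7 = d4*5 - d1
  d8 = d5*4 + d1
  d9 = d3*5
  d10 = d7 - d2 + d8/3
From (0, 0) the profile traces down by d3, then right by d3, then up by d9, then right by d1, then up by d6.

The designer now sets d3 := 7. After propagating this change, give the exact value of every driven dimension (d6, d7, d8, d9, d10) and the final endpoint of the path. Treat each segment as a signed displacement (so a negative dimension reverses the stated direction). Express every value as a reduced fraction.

d6 = 4
d7 = 93
d8 = 30
d9 = 35
d10 = 96
endpoint = (9, 32)

Apply edit: d3 := 7
  d6 = d1*2 = 4
  d7 = d4*5 - d1 = 93
  d8 = d5*4 + d1 = 30
  d9 = d3*5 = 35
  d10 = d7 - d2 + d8/3 = 96
Walk from origin (0, 0):
  seg 1: down by d3 = 7 → (0, -7)
  seg 2: right by d3 = 7 → (7, -7)
  seg 3: up by d9 = 35 → (7, 28)
  seg 4: right by d1 = 2 → (9, 28)
  seg 5: up by d6 = 4 → (9, 32)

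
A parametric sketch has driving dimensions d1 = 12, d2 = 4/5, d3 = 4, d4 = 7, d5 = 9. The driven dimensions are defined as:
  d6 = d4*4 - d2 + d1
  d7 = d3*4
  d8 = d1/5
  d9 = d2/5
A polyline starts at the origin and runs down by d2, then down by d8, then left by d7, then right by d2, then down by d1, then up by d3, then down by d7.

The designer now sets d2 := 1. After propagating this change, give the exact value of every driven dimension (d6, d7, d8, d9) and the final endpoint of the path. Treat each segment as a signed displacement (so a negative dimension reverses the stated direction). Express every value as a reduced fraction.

Apply edit: d2 := 1
  d6 = d4*4 - d2 + d1 = 39
  d7 = d3*4 = 16
  d8 = d1/5 = 12/5
  d9 = d2/5 = 1/5
Walk from origin (0, 0):
  seg 1: down by d2 = 1 → (0, -1)
  seg 2: down by d8 = 12/5 → (0, -17/5)
  seg 3: left by d7 = 16 → (-16, -17/5)
  seg 4: right by d2 = 1 → (-15, -17/5)
  seg 5: down by d1 = 12 → (-15, -77/5)
  seg 6: up by d3 = 4 → (-15, -57/5)
  seg 7: down by d7 = 16 → (-15, -137/5)

d6 = 39
d7 = 16
d8 = 12/5
d9 = 1/5
endpoint = (-15, -137/5)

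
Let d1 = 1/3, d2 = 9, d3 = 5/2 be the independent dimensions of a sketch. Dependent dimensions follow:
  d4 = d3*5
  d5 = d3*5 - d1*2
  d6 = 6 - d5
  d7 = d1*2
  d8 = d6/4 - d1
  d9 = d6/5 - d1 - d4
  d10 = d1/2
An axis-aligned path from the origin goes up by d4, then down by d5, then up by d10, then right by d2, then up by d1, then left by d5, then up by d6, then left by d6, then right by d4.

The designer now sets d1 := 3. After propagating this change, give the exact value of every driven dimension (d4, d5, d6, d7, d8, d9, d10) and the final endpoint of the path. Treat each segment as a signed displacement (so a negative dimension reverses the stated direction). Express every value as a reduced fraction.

d4 = 25/2
d5 = 13/2
d6 = -1/2
d7 = 6
d8 = -25/8
d9 = -78/5
d10 = 3/2
endpoint = (31/2, 10)

Apply edit: d1 := 3
  d4 = d3*5 = 25/2
  d5 = d3*5 - d1*2 = 13/2
  d6 = 6 - d5 = -1/2
  d7 = d1*2 = 6
  d8 = d6/4 - d1 = -25/8
  d9 = d6/5 - d1 - d4 = -78/5
  d10 = d1/2 = 3/2
Walk from origin (0, 0):
  seg 1: up by d4 = 25/2 → (0, 25/2)
  seg 2: down by d5 = 13/2 → (0, 6)
  seg 3: up by d10 = 3/2 → (0, 15/2)
  seg 4: right by d2 = 9 → (9, 15/2)
  seg 5: up by d1 = 3 → (9, 21/2)
  seg 6: left by d5 = 13/2 → (5/2, 21/2)
  seg 7: up by d6 = -1/2 → (5/2, 10)
  seg 8: left by d6 = -1/2 → (3, 10)
  seg 9: right by d4 = 25/2 → (31/2, 10)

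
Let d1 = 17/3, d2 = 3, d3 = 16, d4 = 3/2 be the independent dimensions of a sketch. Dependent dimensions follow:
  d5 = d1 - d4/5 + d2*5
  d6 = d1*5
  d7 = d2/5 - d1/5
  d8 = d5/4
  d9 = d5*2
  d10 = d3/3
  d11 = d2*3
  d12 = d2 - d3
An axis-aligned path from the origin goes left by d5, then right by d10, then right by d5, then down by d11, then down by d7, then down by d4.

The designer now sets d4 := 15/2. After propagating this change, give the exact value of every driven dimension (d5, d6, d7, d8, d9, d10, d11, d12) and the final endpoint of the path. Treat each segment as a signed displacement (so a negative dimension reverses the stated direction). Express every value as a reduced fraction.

Apply edit: d4 := 15/2
  d5 = d1 - d4/5 + d2*5 = 115/6
  d6 = d1*5 = 85/3
  d7 = d2/5 - d1/5 = -8/15
  d8 = d5/4 = 115/24
  d9 = d5*2 = 115/3
  d10 = d3/3 = 16/3
  d11 = d2*3 = 9
  d12 = d2 - d3 = -13
Walk from origin (0, 0):
  seg 1: left by d5 = 115/6 → (-115/6, 0)
  seg 2: right by d10 = 16/3 → (-83/6, 0)
  seg 3: right by d5 = 115/6 → (16/3, 0)
  seg 4: down by d11 = 9 → (16/3, -9)
  seg 5: down by d7 = -8/15 → (16/3, -127/15)
  seg 6: down by d4 = 15/2 → (16/3, -479/30)

d5 = 115/6
d6 = 85/3
d7 = -8/15
d8 = 115/24
d9 = 115/3
d10 = 16/3
d11 = 9
d12 = -13
endpoint = (16/3, -479/30)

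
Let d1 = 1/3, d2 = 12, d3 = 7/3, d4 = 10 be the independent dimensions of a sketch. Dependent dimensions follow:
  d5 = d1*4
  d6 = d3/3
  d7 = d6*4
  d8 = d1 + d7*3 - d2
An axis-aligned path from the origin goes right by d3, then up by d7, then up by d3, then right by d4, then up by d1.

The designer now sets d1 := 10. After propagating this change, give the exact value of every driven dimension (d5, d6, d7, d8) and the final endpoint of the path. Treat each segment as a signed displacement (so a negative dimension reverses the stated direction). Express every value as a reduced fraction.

d5 = 40
d6 = 7/9
d7 = 28/9
d8 = 22/3
endpoint = (37/3, 139/9)

Apply edit: d1 := 10
  d5 = d1*4 = 40
  d6 = d3/3 = 7/9
  d7 = d6*4 = 28/9
  d8 = d1 + d7*3 - d2 = 22/3
Walk from origin (0, 0):
  seg 1: right by d3 = 7/3 → (7/3, 0)
  seg 2: up by d7 = 28/9 → (7/3, 28/9)
  seg 3: up by d3 = 7/3 → (7/3, 49/9)
  seg 4: right by d4 = 10 → (37/3, 49/9)
  seg 5: up by d1 = 10 → (37/3, 139/9)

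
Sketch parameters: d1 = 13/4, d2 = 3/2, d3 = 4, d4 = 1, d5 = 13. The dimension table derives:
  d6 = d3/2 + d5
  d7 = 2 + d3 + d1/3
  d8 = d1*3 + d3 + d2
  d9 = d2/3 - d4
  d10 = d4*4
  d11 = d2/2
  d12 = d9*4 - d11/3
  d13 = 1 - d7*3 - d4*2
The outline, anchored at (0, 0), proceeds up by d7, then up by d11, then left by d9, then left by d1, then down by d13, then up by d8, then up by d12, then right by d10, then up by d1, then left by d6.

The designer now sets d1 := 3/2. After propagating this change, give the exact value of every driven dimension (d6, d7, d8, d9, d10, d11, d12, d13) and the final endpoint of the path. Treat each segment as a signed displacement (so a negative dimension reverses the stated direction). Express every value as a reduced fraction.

Apply edit: d1 := 3/2
  d6 = d3/2 + d5 = 15
  d7 = 2 + d3 + d1/3 = 13/2
  d8 = d1*3 + d3 + d2 = 10
  d9 = d2/3 - d4 = -1/2
  d10 = d4*4 = 4
  d11 = d2/2 = 3/4
  d12 = d9*4 - d11/3 = -9/4
  d13 = 1 - d7*3 - d4*2 = -41/2
Walk from origin (0, 0):
  seg 1: up by d7 = 13/2 → (0, 13/2)
  seg 2: up by d11 = 3/4 → (0, 29/4)
  seg 3: left by d9 = -1/2 → (1/2, 29/4)
  seg 4: left by d1 = 3/2 → (-1, 29/4)
  seg 5: down by d13 = -41/2 → (-1, 111/4)
  seg 6: up by d8 = 10 → (-1, 151/4)
  seg 7: up by d12 = -9/4 → (-1, 71/2)
  seg 8: right by d10 = 4 → (3, 71/2)
  seg 9: up by d1 = 3/2 → (3, 37)
  seg 10: left by d6 = 15 → (-12, 37)

d6 = 15
d7 = 13/2
d8 = 10
d9 = -1/2
d10 = 4
d11 = 3/4
d12 = -9/4
d13 = -41/2
endpoint = (-12, 37)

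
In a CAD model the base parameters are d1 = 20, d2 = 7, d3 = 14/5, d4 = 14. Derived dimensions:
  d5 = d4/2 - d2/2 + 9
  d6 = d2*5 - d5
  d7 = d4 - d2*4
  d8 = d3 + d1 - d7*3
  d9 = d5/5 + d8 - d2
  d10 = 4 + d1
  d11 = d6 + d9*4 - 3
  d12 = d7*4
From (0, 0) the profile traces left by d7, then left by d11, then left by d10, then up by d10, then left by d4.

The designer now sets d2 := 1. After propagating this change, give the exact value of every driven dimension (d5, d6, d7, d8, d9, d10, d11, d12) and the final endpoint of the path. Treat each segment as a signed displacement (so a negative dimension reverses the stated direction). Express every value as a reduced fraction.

d5 = 31/2
d6 = -21/2
d7 = 10
d8 = -36/5
d9 = -51/10
d10 = 24
d11 = -339/10
d12 = 40
endpoint = (-141/10, 24)

Apply edit: d2 := 1
  d5 = d4/2 - d2/2 + 9 = 31/2
  d6 = d2*5 - d5 = -21/2
  d7 = d4 - d2*4 = 10
  d8 = d3 + d1 - d7*3 = -36/5
  d9 = d5/5 + d8 - d2 = -51/10
  d10 = 4 + d1 = 24
  d11 = d6 + d9*4 - 3 = -339/10
  d12 = d7*4 = 40
Walk from origin (0, 0):
  seg 1: left by d7 = 10 → (-10, 0)
  seg 2: left by d11 = -339/10 → (239/10, 0)
  seg 3: left by d10 = 24 → (-1/10, 0)
  seg 4: up by d10 = 24 → (-1/10, 24)
  seg 5: left by d4 = 14 → (-141/10, 24)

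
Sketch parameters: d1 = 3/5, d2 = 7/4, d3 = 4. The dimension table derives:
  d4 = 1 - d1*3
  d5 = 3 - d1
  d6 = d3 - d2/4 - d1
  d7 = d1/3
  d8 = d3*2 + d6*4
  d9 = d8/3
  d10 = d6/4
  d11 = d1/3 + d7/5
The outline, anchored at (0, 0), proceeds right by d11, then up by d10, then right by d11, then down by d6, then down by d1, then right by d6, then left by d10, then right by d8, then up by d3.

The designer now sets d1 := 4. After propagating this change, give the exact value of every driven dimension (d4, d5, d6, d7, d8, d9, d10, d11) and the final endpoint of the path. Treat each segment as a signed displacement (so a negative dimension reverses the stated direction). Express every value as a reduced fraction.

Apply edit: d1 := 4
  d4 = 1 - d1*3 = -11
  d5 = 3 - d1 = -1
  d6 = d3 - d2/4 - d1 = -7/16
  d7 = d1/3 = 4/3
  d8 = d3*2 + d6*4 = 25/4
  d9 = d8/3 = 25/12
  d10 = d6/4 = -7/64
  d11 = d1/3 + d7/5 = 8/5
Walk from origin (0, 0):
  seg 1: right by d11 = 8/5 → (8/5, 0)
  seg 2: up by d10 = -7/64 → (8/5, -7/64)
  seg 3: right by d11 = 8/5 → (16/5, -7/64)
  seg 4: down by d6 = -7/16 → (16/5, 21/64)
  seg 5: down by d1 = 4 → (16/5, -235/64)
  seg 6: right by d6 = -7/16 → (221/80, -235/64)
  seg 7: left by d10 = -7/64 → (919/320, -235/64)
  seg 8: right by d8 = 25/4 → (2919/320, -235/64)
  seg 9: up by d3 = 4 → (2919/320, 21/64)

d4 = -11
d5 = -1
d6 = -7/16
d7 = 4/3
d8 = 25/4
d9 = 25/12
d10 = -7/64
d11 = 8/5
endpoint = (2919/320, 21/64)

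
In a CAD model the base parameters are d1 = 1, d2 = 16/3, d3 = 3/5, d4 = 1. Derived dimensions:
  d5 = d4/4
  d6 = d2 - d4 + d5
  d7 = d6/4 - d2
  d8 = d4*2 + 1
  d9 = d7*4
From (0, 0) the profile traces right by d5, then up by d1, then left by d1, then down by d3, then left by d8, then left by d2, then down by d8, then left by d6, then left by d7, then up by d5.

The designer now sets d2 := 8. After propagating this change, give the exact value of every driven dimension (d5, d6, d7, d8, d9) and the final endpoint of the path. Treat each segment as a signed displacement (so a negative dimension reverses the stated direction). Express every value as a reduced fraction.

Apply edit: d2 := 8
  d5 = d4/4 = 1/4
  d6 = d2 - d4 + d5 = 29/4
  d7 = d6/4 - d2 = -99/16
  d8 = d4*2 + 1 = 3
  d9 = d7*4 = -99/4
Walk from origin (0, 0):
  seg 1: right by d5 = 1/4 → (1/4, 0)
  seg 2: up by d1 = 1 → (1/4, 1)
  seg 3: left by d1 = 1 → (-3/4, 1)
  seg 4: down by d3 = 3/5 → (-3/4, 2/5)
  seg 5: left by d8 = 3 → (-15/4, 2/5)
  seg 6: left by d2 = 8 → (-47/4, 2/5)
  seg 7: down by d8 = 3 → (-47/4, -13/5)
  seg 8: left by d6 = 29/4 → (-19, -13/5)
  seg 9: left by d7 = -99/16 → (-205/16, -13/5)
  seg 10: up by d5 = 1/4 → (-205/16, -47/20)

d5 = 1/4
d6 = 29/4
d7 = -99/16
d8 = 3
d9 = -99/4
endpoint = (-205/16, -47/20)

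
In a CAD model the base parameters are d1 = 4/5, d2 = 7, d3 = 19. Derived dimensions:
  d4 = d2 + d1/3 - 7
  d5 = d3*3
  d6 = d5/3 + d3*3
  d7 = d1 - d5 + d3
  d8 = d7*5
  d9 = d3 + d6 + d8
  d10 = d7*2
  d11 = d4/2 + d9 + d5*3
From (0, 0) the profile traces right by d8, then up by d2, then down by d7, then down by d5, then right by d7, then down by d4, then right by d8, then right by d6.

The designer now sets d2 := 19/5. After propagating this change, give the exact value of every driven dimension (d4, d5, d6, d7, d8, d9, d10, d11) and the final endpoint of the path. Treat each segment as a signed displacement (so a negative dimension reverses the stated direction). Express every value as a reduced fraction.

Apply edit: d2 := 19/5
  d4 = d2 + d1/3 - 7 = -44/15
  d5 = d3*3 = 57
  d6 = d5/3 + d3*3 = 76
  d7 = d1 - d5 + d3 = -186/5
  d8 = d7*5 = -186
  d9 = d3 + d6 + d8 = -91
  d10 = d7*2 = -372/5
  d11 = d4/2 + d9 + d5*3 = 1178/15
Walk from origin (0, 0):
  seg 1: right by d8 = -186 → (-186, 0)
  seg 2: up by d2 = 19/5 → (-186, 19/5)
  seg 3: down by d7 = -186/5 → (-186, 41)
  seg 4: down by d5 = 57 → (-186, -16)
  seg 5: right by d7 = -186/5 → (-1116/5, -16)
  seg 6: down by d4 = -44/15 → (-1116/5, -196/15)
  seg 7: right by d8 = -186 → (-2046/5, -196/15)
  seg 8: right by d6 = 76 → (-1666/5, -196/15)

d4 = -44/15
d5 = 57
d6 = 76
d7 = -186/5
d8 = -186
d9 = -91
d10 = -372/5
d11 = 1178/15
endpoint = (-1666/5, -196/15)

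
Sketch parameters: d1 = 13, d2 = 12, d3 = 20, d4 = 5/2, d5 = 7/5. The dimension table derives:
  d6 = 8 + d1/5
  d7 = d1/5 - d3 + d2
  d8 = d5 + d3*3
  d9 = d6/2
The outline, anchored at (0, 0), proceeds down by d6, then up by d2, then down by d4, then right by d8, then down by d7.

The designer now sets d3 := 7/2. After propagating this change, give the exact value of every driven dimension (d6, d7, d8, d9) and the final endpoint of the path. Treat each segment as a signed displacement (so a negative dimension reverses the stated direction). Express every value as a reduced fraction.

d6 = 53/5
d7 = 111/10
d8 = 119/10
d9 = 53/10
endpoint = (119/10, -61/5)

Apply edit: d3 := 7/2
  d6 = 8 + d1/5 = 53/5
  d7 = d1/5 - d3 + d2 = 111/10
  d8 = d5 + d3*3 = 119/10
  d9 = d6/2 = 53/10
Walk from origin (0, 0):
  seg 1: down by d6 = 53/5 → (0, -53/5)
  seg 2: up by d2 = 12 → (0, 7/5)
  seg 3: down by d4 = 5/2 → (0, -11/10)
  seg 4: right by d8 = 119/10 → (119/10, -11/10)
  seg 5: down by d7 = 111/10 → (119/10, -61/5)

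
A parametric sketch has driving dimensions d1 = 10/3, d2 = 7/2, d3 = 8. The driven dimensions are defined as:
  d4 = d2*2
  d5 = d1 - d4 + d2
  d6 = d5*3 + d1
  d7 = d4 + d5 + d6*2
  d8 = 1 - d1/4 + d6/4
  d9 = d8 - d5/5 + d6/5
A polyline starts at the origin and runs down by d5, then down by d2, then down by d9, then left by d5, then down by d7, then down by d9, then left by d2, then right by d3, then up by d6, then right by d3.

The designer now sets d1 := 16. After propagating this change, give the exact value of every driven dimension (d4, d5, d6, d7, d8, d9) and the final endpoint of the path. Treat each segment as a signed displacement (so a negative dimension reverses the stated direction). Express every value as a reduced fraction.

Apply edit: d1 := 16
  d4 = d2*2 = 7
  d5 = d1 - d4 + d2 = 25/2
  d6 = d5*3 + d1 = 107/2
  d7 = d4 + d5 + d6*2 = 253/2
  d8 = 1 - d1/4 + d6/4 = 83/8
  d9 = d8 - d5/5 + d6/5 = 743/40
Walk from origin (0, 0):
  seg 1: down by d5 = 25/2 → (0, -25/2)
  seg 2: down by d2 = 7/2 → (0, -16)
  seg 3: down by d9 = 743/40 → (0, -1383/40)
  seg 4: left by d5 = 25/2 → (-25/2, -1383/40)
  seg 5: down by d7 = 253/2 → (-25/2, -6443/40)
  seg 6: down by d9 = 743/40 → (-25/2, -3593/20)
  seg 7: left by d2 = 7/2 → (-16, -3593/20)
  seg 8: right by d3 = 8 → (-8, -3593/20)
  seg 9: up by d6 = 107/2 → (-8, -2523/20)
  seg 10: right by d3 = 8 → (0, -2523/20)

d4 = 7
d5 = 25/2
d6 = 107/2
d7 = 253/2
d8 = 83/8
d9 = 743/40
endpoint = (0, -2523/20)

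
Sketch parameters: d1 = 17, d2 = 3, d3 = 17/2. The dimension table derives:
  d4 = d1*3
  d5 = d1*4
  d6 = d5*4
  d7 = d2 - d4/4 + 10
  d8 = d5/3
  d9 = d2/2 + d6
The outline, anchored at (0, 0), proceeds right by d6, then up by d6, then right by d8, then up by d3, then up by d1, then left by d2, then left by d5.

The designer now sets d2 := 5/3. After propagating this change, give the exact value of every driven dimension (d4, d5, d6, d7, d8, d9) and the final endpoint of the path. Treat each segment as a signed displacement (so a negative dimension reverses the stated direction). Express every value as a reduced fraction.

Apply edit: d2 := 5/3
  d4 = d1*3 = 51
  d5 = d1*4 = 68
  d6 = d5*4 = 272
  d7 = d2 - d4/4 + 10 = -13/12
  d8 = d5/3 = 68/3
  d9 = d2/2 + d6 = 1637/6
Walk from origin (0, 0):
  seg 1: right by d6 = 272 → (272, 0)
  seg 2: up by d6 = 272 → (272, 272)
  seg 3: right by d8 = 68/3 → (884/3, 272)
  seg 4: up by d3 = 17/2 → (884/3, 561/2)
  seg 5: up by d1 = 17 → (884/3, 595/2)
  seg 6: left by d2 = 5/3 → (293, 595/2)
  seg 7: left by d5 = 68 → (225, 595/2)

d4 = 51
d5 = 68
d6 = 272
d7 = -13/12
d8 = 68/3
d9 = 1637/6
endpoint = (225, 595/2)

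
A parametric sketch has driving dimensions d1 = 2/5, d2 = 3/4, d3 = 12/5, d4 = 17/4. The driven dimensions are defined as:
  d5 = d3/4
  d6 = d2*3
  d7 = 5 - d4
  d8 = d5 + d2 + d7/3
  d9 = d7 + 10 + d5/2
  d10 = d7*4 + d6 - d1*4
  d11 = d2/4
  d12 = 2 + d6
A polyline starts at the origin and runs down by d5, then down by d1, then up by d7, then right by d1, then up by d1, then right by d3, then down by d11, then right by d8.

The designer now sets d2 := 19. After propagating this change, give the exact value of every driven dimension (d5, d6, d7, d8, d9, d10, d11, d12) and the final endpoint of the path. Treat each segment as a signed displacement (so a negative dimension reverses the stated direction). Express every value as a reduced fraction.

d5 = 3/5
d6 = 57
d7 = 3/4
d8 = 397/20
d9 = 221/20
d10 = 292/5
d11 = 19/4
d12 = 59
endpoint = (453/20, -23/5)

Apply edit: d2 := 19
  d5 = d3/4 = 3/5
  d6 = d2*3 = 57
  d7 = 5 - d4 = 3/4
  d8 = d5 + d2 + d7/3 = 397/20
  d9 = d7 + 10 + d5/2 = 221/20
  d10 = d7*4 + d6 - d1*4 = 292/5
  d11 = d2/4 = 19/4
  d12 = 2 + d6 = 59
Walk from origin (0, 0):
  seg 1: down by d5 = 3/5 → (0, -3/5)
  seg 2: down by d1 = 2/5 → (0, -1)
  seg 3: up by d7 = 3/4 → (0, -1/4)
  seg 4: right by d1 = 2/5 → (2/5, -1/4)
  seg 5: up by d1 = 2/5 → (2/5, 3/20)
  seg 6: right by d3 = 12/5 → (14/5, 3/20)
  seg 7: down by d11 = 19/4 → (14/5, -23/5)
  seg 8: right by d8 = 397/20 → (453/20, -23/5)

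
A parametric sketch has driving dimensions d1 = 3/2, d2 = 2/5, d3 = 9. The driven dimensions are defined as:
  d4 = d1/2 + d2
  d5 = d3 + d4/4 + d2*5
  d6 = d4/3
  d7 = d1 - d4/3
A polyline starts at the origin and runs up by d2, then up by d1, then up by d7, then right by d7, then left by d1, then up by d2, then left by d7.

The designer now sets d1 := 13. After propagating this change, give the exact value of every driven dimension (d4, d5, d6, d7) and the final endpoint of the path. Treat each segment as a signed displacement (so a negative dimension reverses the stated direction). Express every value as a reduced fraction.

d4 = 69/10
d5 = 509/40
d6 = 23/10
d7 = 107/10
endpoint = (-13, 49/2)

Apply edit: d1 := 13
  d4 = d1/2 + d2 = 69/10
  d5 = d3 + d4/4 + d2*5 = 509/40
  d6 = d4/3 = 23/10
  d7 = d1 - d4/3 = 107/10
Walk from origin (0, 0):
  seg 1: up by d2 = 2/5 → (0, 2/5)
  seg 2: up by d1 = 13 → (0, 67/5)
  seg 3: up by d7 = 107/10 → (0, 241/10)
  seg 4: right by d7 = 107/10 → (107/10, 241/10)
  seg 5: left by d1 = 13 → (-23/10, 241/10)
  seg 6: up by d2 = 2/5 → (-23/10, 49/2)
  seg 7: left by d7 = 107/10 → (-13, 49/2)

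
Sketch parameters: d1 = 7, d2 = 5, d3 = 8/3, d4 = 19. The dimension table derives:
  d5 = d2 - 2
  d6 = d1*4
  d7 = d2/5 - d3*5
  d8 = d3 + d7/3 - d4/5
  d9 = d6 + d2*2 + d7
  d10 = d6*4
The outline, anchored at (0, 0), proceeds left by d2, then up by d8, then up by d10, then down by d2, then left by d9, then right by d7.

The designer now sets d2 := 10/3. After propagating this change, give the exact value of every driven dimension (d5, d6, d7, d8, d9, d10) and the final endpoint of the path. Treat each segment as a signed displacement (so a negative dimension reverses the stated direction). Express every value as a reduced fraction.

Apply edit: d2 := 10/3
  d5 = d2 - 2 = 4/3
  d6 = d1*4 = 28
  d7 = d2/5 - d3*5 = -38/3
  d8 = d3 + d7/3 - d4/5 = -241/45
  d9 = d6 + d2*2 + d7 = 22
  d10 = d6*4 = 112
Walk from origin (0, 0):
  seg 1: left by d2 = 10/3 → (-10/3, 0)
  seg 2: up by d8 = -241/45 → (-10/3, -241/45)
  seg 3: up by d10 = 112 → (-10/3, 4799/45)
  seg 4: down by d2 = 10/3 → (-10/3, 4649/45)
  seg 5: left by d9 = 22 → (-76/3, 4649/45)
  seg 6: right by d7 = -38/3 → (-38, 4649/45)

d5 = 4/3
d6 = 28
d7 = -38/3
d8 = -241/45
d9 = 22
d10 = 112
endpoint = (-38, 4649/45)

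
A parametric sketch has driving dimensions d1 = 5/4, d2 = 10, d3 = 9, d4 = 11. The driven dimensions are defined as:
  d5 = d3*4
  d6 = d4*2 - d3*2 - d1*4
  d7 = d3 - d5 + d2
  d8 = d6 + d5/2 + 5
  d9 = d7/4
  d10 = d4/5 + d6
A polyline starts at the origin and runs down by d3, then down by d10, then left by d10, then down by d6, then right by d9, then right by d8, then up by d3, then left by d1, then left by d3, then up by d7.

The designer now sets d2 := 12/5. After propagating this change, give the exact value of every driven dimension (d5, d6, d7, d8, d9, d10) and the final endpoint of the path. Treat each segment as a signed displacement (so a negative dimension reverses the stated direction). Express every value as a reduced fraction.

Apply edit: d2 := 12/5
  d5 = d3*4 = 36
  d6 = d4*2 - d3*2 - d1*4 = -1
  d7 = d3 - d5 + d2 = -123/5
  d8 = d6 + d5/2 + 5 = 22
  d9 = d7/4 = -123/20
  d10 = d4/5 + d6 = 6/5
Walk from origin (0, 0):
  seg 1: down by d3 = 9 → (0, -9)
  seg 2: down by d10 = 6/5 → (0, -51/5)
  seg 3: left by d10 = 6/5 → (-6/5, -51/5)
  seg 4: down by d6 = -1 → (-6/5, -46/5)
  seg 5: right by d9 = -123/20 → (-147/20, -46/5)
  seg 6: right by d8 = 22 → (293/20, -46/5)
  seg 7: up by d3 = 9 → (293/20, -1/5)
  seg 8: left by d1 = 5/4 → (67/5, -1/5)
  seg 9: left by d3 = 9 → (22/5, -1/5)
  seg 10: up by d7 = -123/5 → (22/5, -124/5)

d5 = 36
d6 = -1
d7 = -123/5
d8 = 22
d9 = -123/20
d10 = 6/5
endpoint = (22/5, -124/5)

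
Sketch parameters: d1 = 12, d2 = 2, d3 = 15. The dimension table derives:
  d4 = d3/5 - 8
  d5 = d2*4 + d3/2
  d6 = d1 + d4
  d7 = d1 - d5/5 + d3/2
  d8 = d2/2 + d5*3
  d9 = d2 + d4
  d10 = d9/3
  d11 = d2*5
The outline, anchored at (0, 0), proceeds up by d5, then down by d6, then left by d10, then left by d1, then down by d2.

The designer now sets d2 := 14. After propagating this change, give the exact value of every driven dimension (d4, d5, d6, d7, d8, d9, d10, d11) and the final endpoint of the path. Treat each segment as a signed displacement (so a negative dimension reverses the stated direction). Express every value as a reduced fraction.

Apply edit: d2 := 14
  d4 = d3/5 - 8 = -5
  d5 = d2*4 + d3/2 = 127/2
  d6 = d1 + d4 = 7
  d7 = d1 - d5/5 + d3/2 = 34/5
  d8 = d2/2 + d5*3 = 395/2
  d9 = d2 + d4 = 9
  d10 = d9/3 = 3
  d11 = d2*5 = 70
Walk from origin (0, 0):
  seg 1: up by d5 = 127/2 → (0, 127/2)
  seg 2: down by d6 = 7 → (0, 113/2)
  seg 3: left by d10 = 3 → (-3, 113/2)
  seg 4: left by d1 = 12 → (-15, 113/2)
  seg 5: down by d2 = 14 → (-15, 85/2)

d4 = -5
d5 = 127/2
d6 = 7
d7 = 34/5
d8 = 395/2
d9 = 9
d10 = 3
d11 = 70
endpoint = (-15, 85/2)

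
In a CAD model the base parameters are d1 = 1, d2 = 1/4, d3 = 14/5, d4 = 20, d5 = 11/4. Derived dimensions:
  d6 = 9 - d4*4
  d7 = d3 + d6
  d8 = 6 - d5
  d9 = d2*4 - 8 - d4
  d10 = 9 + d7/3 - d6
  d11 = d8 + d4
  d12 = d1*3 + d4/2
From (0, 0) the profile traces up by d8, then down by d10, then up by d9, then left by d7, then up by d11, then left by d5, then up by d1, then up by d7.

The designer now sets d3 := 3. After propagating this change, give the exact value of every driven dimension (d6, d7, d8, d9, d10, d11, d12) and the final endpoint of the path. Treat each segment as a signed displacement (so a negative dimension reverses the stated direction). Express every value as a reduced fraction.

d6 = -71
d7 = -68
d8 = 13/4
d9 = -27
d10 = 172/3
d11 = 93/4
d12 = 13
endpoint = (261/4, -749/6)

Apply edit: d3 := 3
  d6 = 9 - d4*4 = -71
  d7 = d3 + d6 = -68
  d8 = 6 - d5 = 13/4
  d9 = d2*4 - 8 - d4 = -27
  d10 = 9 + d7/3 - d6 = 172/3
  d11 = d8 + d4 = 93/4
  d12 = d1*3 + d4/2 = 13
Walk from origin (0, 0):
  seg 1: up by d8 = 13/4 → (0, 13/4)
  seg 2: down by d10 = 172/3 → (0, -649/12)
  seg 3: up by d9 = -27 → (0, -973/12)
  seg 4: left by d7 = -68 → (68, -973/12)
  seg 5: up by d11 = 93/4 → (68, -347/6)
  seg 6: left by d5 = 11/4 → (261/4, -347/6)
  seg 7: up by d1 = 1 → (261/4, -341/6)
  seg 8: up by d7 = -68 → (261/4, -749/6)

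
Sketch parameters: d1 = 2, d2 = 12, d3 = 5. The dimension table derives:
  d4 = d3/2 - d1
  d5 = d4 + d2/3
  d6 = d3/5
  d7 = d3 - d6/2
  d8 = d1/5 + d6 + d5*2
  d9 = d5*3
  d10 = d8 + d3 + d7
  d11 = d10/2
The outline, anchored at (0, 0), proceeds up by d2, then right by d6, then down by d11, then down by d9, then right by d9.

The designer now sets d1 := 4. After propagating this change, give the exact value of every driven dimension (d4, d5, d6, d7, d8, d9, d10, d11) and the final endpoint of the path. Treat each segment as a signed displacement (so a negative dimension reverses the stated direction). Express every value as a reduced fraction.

Apply edit: d1 := 4
  d4 = d3/2 - d1 = -3/2
  d5 = d4 + d2/3 = 5/2
  d6 = d3/5 = 1
  d7 = d3 - d6/2 = 9/2
  d8 = d1/5 + d6 + d5*2 = 34/5
  d9 = d5*3 = 15/2
  d10 = d8 + d3 + d7 = 163/10
  d11 = d10/2 = 163/20
Walk from origin (0, 0):
  seg 1: up by d2 = 12 → (0, 12)
  seg 2: right by d6 = 1 → (1, 12)
  seg 3: down by d11 = 163/20 → (1, 77/20)
  seg 4: down by d9 = 15/2 → (1, -73/20)
  seg 5: right by d9 = 15/2 → (17/2, -73/20)

d4 = -3/2
d5 = 5/2
d6 = 1
d7 = 9/2
d8 = 34/5
d9 = 15/2
d10 = 163/10
d11 = 163/20
endpoint = (17/2, -73/20)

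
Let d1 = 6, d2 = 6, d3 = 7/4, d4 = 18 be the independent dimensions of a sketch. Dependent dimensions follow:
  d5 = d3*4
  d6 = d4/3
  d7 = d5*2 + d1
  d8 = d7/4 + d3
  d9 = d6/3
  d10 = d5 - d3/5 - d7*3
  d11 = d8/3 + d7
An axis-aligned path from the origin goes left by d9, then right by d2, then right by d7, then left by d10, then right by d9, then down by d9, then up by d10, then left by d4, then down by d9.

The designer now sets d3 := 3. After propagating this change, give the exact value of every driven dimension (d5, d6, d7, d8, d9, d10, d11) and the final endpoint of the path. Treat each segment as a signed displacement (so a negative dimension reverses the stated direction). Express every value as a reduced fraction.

Apply edit: d3 := 3
  d5 = d3*4 = 12
  d6 = d4/3 = 6
  d7 = d5*2 + d1 = 30
  d8 = d7/4 + d3 = 21/2
  d9 = d6/3 = 2
  d10 = d5 - d3/5 - d7*3 = -393/5
  d11 = d8/3 + d7 = 67/2
Walk from origin (0, 0):
  seg 1: left by d9 = 2 → (-2, 0)
  seg 2: right by d2 = 6 → (4, 0)
  seg 3: right by d7 = 30 → (34, 0)
  seg 4: left by d10 = -393/5 → (563/5, 0)
  seg 5: right by d9 = 2 → (573/5, 0)
  seg 6: down by d9 = 2 → (573/5, -2)
  seg 7: up by d10 = -393/5 → (573/5, -403/5)
  seg 8: left by d4 = 18 → (483/5, -403/5)
  seg 9: down by d9 = 2 → (483/5, -413/5)

d5 = 12
d6 = 6
d7 = 30
d8 = 21/2
d9 = 2
d10 = -393/5
d11 = 67/2
endpoint = (483/5, -413/5)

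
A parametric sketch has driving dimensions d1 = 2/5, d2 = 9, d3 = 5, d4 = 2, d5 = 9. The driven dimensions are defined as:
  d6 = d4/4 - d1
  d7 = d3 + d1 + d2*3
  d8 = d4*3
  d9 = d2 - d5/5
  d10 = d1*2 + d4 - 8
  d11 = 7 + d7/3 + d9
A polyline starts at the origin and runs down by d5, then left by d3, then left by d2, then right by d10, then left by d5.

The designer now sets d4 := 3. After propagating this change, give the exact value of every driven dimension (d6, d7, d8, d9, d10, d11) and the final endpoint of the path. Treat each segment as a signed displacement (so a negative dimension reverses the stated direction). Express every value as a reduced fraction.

d6 = 7/20
d7 = 162/5
d8 = 9
d9 = 36/5
d10 = -21/5
d11 = 25
endpoint = (-136/5, -9)

Apply edit: d4 := 3
  d6 = d4/4 - d1 = 7/20
  d7 = d3 + d1 + d2*3 = 162/5
  d8 = d4*3 = 9
  d9 = d2 - d5/5 = 36/5
  d10 = d1*2 + d4 - 8 = -21/5
  d11 = 7 + d7/3 + d9 = 25
Walk from origin (0, 0):
  seg 1: down by d5 = 9 → (0, -9)
  seg 2: left by d3 = 5 → (-5, -9)
  seg 3: left by d2 = 9 → (-14, -9)
  seg 4: right by d10 = -21/5 → (-91/5, -9)
  seg 5: left by d5 = 9 → (-136/5, -9)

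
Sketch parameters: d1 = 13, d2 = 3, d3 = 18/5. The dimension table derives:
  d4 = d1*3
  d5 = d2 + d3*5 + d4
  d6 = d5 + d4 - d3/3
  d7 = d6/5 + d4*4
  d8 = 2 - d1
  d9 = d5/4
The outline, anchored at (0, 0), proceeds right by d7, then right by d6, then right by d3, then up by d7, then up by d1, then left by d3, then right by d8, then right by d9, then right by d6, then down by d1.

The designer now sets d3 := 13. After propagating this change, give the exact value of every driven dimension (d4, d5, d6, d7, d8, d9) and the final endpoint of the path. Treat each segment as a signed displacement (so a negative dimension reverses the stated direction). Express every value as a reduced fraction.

Apply edit: d3 := 13
  d4 = d1*3 = 39
  d5 = d2 + d3*5 + d4 = 107
  d6 = d5 + d4 - d3/3 = 425/3
  d7 = d6/5 + d4*4 = 553/3
  d8 = 2 - d1 = -11
  d9 = d5/4 = 107/4
Walk from origin (0, 0):
  seg 1: right by d7 = 553/3 → (553/3, 0)
  seg 2: right by d6 = 425/3 → (326, 0)
  seg 3: right by d3 = 13 → (339, 0)
  seg 4: up by d7 = 553/3 → (339, 553/3)
  seg 5: up by d1 = 13 → (339, 592/3)
  seg 6: left by d3 = 13 → (326, 592/3)
  seg 7: right by d8 = -11 → (315, 592/3)
  seg 8: right by d9 = 107/4 → (1367/4, 592/3)
  seg 9: right by d6 = 425/3 → (5801/12, 592/3)
  seg 10: down by d1 = 13 → (5801/12, 553/3)

d4 = 39
d5 = 107
d6 = 425/3
d7 = 553/3
d8 = -11
d9 = 107/4
endpoint = (5801/12, 553/3)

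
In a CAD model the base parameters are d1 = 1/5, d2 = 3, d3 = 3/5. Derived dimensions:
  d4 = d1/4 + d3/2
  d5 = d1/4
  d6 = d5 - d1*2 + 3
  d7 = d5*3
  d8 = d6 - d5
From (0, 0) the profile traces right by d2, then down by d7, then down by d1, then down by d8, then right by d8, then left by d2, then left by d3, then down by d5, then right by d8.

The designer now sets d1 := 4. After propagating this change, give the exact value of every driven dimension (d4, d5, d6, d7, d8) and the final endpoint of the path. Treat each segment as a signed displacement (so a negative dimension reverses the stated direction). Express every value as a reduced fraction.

Apply edit: d1 := 4
  d4 = d1/4 + d3/2 = 13/10
  d5 = d1/4 = 1
  d6 = d5 - d1*2 + 3 = -4
  d7 = d5*3 = 3
  d8 = d6 - d5 = -5
Walk from origin (0, 0):
  seg 1: right by d2 = 3 → (3, 0)
  seg 2: down by d7 = 3 → (3, -3)
  seg 3: down by d1 = 4 → (3, -7)
  seg 4: down by d8 = -5 → (3, -2)
  seg 5: right by d8 = -5 → (-2, -2)
  seg 6: left by d2 = 3 → (-5, -2)
  seg 7: left by d3 = 3/5 → (-28/5, -2)
  seg 8: down by d5 = 1 → (-28/5, -3)
  seg 9: right by d8 = -5 → (-53/5, -3)

d4 = 13/10
d5 = 1
d6 = -4
d7 = 3
d8 = -5
endpoint = (-53/5, -3)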